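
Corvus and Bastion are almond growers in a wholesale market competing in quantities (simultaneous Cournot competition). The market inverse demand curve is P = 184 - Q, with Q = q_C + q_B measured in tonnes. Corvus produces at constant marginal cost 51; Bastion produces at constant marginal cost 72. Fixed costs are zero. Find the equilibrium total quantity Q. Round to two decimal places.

81.67

Corvus's profit: π_C = (184 - Q)q_C - (51q_C). Setting ∂π_C/∂q_C = 0: 133 - 2q_C - (q_B) = 0.
Bastion's first-order condition: 112 - 2q_B - (q_C) = 0.
Best responses: q_C = (133 - q_B)/2, q_B = (112 - q_C)/2.
Solving the pair: q_C = 154/3, q_B = 91/3.
Total output Q = 154/3 + 91/3 = 245/3.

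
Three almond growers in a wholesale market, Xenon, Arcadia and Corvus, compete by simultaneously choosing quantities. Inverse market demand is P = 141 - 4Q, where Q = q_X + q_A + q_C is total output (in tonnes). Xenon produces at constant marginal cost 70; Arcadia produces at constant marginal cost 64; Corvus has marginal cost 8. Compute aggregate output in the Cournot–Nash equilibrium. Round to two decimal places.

Xenon's profit: π_X = (141 - 4Q)q_X - (70q_X). Setting ∂π_X/∂q_X = 0: 71 - 8q_X - 4(q_A + q_C) = 0.
Arcadia's first-order condition: 77 - 8q_A - 4(q_X + q_C) = 0.
Corvus's profit: π_C = (141 - 4Q)q_C - (8q_C). Setting ∂π_C/∂q_C = 0: 133 - 8q_C - 4(q_X + q_A) = 0.
Summing all 3 equations gives 281 − 16Q = 0, hence Q = 281/16.
Back-substituting: q_X = (71 − 281/4)/4 = 3/16, q_A = (77 − 281/4)/4 = 27/16, q_C = (133 − 281/4)/4 = 251/16.
Total output Q = 3/16 + 27/16 + 251/16 = 281/16.

17.56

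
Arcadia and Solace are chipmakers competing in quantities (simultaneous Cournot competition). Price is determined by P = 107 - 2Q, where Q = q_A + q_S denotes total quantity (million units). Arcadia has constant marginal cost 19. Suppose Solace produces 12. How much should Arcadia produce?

With the rival's output fixed at 12, Arcadia's profit is π_A = (107 - 2·12 - 2q_A)q_A - (19q_A) = (83 - 2q_A)q_A - (19q_A).
∂π_A/∂q_A = 64 - 4q_A = 0, so q_A = 16.

16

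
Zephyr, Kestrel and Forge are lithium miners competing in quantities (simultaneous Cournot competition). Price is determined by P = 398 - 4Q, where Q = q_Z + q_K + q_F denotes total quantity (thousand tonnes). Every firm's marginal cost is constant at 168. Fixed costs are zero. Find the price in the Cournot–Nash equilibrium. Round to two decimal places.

225.50

Each firm earns π_i = (398 - 4Q)q_i - 168q_i.
Setting ∂π_i/∂q_i = 0 with rivals' quantities fixed: 230 - 8q_i - 4·Σ_{j≠i} q_j = 0.
With identical firms every q_j equals q_i, so Σ_{j≠i} q_j = 2q_i and 230 = 16q_i, giving q_i = 115/8.
Total output Q = 345/8, so price P = 398 - 4·(345/8) = 451/2.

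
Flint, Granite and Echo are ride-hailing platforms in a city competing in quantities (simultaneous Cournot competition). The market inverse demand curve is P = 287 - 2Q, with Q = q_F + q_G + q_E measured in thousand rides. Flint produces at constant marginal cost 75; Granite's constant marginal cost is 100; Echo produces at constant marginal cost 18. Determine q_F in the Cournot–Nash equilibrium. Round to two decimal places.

Flint's profit: π_F = (287 - 2Q)q_F - (75q_F). Setting ∂π_F/∂q_F = 0: 212 - 4q_F - 2(q_G + q_E) = 0.
Granite's first-order condition: 187 - 4q_G - 2(q_F + q_E) = 0.
Echo's first-order condition: 269 - 4q_E - 2(q_F + q_G) = 0.
Adding the 3 first-order conditions: 668 − 8Q = 0, so Q = 167/2.
Back-substituting: q_F = (212 − 167)/2 = 45/2, q_G = (187 − 167)/2 = 10, q_E = (269 − 167)/2 = 51.

22.50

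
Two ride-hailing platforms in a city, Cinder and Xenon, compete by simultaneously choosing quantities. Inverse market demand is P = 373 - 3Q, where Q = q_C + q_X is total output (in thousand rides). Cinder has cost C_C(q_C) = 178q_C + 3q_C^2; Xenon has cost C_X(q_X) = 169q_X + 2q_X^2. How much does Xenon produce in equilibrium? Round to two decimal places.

Cinder's profit: π_C = (373 - 3Q)q_C - (178q_C + 3q_C²). Setting ∂π_C/∂q_C = 0: 195 - 12q_C - 3(q_X) = 0.
Xenon's first-order condition: 204 - 10q_X - 3(q_C) = 0.
Best responses: q_C = (195 - 3q_X)/12, q_X = (204 - 3q_C)/10.
Solving the pair: q_C = 446/37, q_X = 621/37.

16.78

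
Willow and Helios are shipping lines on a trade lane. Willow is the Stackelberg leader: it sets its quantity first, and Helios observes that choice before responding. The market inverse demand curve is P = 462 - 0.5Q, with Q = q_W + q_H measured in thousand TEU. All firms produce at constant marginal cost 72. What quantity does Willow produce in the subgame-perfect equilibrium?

390

The follower Helios best-responds to any q_W: π_H = (462 - 0.5Q)q_H - 72q_H.
Setting the follower's marginal profit to zero, 390 - (1/2)q_W - q_H = 0, i.e. q_H = (390 - (1/2)q_W).
The leader anticipates this reaction. Substituting into P = 462 - 0.5Q gives P = 267 - (1/4)q_W, so π_W = (267 - (1/4)q_W)q_W - 72q_W.
The leader's first-order condition 195 - (1/2)q_W = 0 yields q_W = 390.
Then q_H = (390 - (1/2)·390) = 195.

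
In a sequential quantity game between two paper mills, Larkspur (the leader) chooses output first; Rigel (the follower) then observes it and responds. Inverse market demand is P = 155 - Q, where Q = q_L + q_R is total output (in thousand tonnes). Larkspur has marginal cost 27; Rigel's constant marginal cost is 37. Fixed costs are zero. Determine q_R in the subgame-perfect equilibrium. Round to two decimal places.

The follower Rigel best-responds to any q_L: π_R = (155 - Q)q_R - 37q_R.
Follower FOC: 118 - q_L - 2q_R = 0, so q_R(q_L) = (118 - q_L)/2.
Larkspur substitutes q_R(q_L) into its own profit: π_L = q_L(155 - q_L - (118 - q_L)/2) - 27q_L = (96 - (1/2)q_L)q_L - 27q_L.
Leader FOC: 69 - q_L = 0, so q_L = 69.
Then q_R = (118 - 69)/2 = 49/2.

24.50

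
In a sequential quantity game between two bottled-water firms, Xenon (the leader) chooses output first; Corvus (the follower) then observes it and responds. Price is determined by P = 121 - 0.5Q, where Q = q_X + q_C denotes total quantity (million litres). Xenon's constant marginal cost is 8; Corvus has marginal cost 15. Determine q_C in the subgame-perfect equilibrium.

46

Solve by backward induction. Given q_X, the follower Corvus maximises π_C = (121 - (1/2)q_X - (1/2)q_C)q_C - 15q_C.
∂π_C/∂q_C = 106 - (1/2)q_X - q_C = 0 gives the reaction function q_C = (106 - (1/2)q_X).
Xenon substitutes q_C(q_X) into its own profit: π_X = q_X(121 - (1/2)q_X - (106 - (1/2)q_X)/2) - 8q_X = (68 - (1/4)q_X)q_X - 8q_X.
Leader FOC: 60 - (1/2)q_X = 0, so q_X = 120.
Then q_C = (106 - (1/2)·120) = 46.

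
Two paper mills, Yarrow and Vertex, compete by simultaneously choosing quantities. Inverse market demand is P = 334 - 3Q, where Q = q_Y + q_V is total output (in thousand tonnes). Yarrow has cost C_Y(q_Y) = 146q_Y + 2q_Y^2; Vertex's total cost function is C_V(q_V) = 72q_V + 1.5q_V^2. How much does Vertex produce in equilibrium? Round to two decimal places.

Yarrow's profit: π_Y = (334 - 3Q)q_Y - (146q_Y + 2q_Y²). Setting ∂π_Y/∂q_Y = 0: 188 - 10q_Y - 3(q_V) = 0.
Vertex's profit: π_V = (334 - 3Q)q_V - (72q_V + (3/2)q_V²). Setting ∂π_V/∂q_V = 0: 262 - 9q_V - 3(q_Y) = 0.
Best responses: q_Y = (188 - 3q_V)/10, q_V = (262 - 3q_Y)/9.
Substituting one into the other gives q_Y = 302/27 and q_V = 25.3827.

25.38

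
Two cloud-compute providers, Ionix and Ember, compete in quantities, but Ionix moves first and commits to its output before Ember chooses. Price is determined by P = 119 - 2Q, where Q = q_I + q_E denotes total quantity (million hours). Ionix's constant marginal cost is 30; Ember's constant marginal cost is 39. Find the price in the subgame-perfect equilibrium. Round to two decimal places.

54.50

The follower Ember best-responds to any q_I: π_E = (119 - 2Q)q_E - 39q_E.
∂π_E/∂q_E = 80 - 2q_I - 4q_E = 0 gives the reaction function q_E = (80 - 2q_I)/4.
The leader anticipates this reaction. Substituting into P = 119 - 2Q gives P = 79 - q_I, so π_I = (79 - q_I)q_I - 30q_I.
Maximising: ∂π_I/∂q_I = 49 - 2q_I = 0, giving q_I = 49/2.
Then q_E = (80 - 2·(49/2))/4 = 31/4.
Total output Q = 129/4, so price P = 119 - 2·(129/4) = 109/2.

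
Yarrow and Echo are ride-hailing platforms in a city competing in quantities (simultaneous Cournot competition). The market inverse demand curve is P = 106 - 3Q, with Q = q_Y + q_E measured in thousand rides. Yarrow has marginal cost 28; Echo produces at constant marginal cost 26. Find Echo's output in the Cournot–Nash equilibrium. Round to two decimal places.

Yarrow's profit: π_Y = (106 - 3Q)q_Y - (28q_Y). Setting ∂π_Y/∂q_Y = 0: 78 - 6q_Y - 3(q_E) = 0.
Echo's first-order condition: 80 - 6q_E - 3(q_Y) = 0.
Rearranging gives the reaction functions q_Y = (78 - 3q_E)/6 and q_E = (80 - 3q_Y)/6.
Substituting one into the other gives q_Y = 76/9 and q_E = 82/9.

9.11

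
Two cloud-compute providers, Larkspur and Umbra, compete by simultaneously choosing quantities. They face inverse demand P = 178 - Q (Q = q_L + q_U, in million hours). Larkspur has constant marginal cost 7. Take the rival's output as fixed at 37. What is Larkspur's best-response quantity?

67

With the rival's output fixed at 37, Larkspur's profit is π_L = (178 - 37 - q_L)q_L - (7q_L) = (141 - q_L)q_L - (7q_L).
∂π_L/∂q_L = 134 - 2q_L = 0, so q_L = 67.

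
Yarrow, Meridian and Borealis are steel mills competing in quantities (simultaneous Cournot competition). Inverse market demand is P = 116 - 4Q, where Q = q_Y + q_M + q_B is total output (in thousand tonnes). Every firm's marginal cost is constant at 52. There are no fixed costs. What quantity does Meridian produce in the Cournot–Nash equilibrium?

A representative firm's profit is π_i = q_i(116 - 4Q) - 52q_i.
First-order condition (treating rivals' output as given): 64 - 8q_i - 4·Σ_{j≠i} q_j = 0.
By symmetry each firm produces the same amount; substituting Σ_{j≠i} q_j = 2q_i yields q_i = 64/16 = 4.

4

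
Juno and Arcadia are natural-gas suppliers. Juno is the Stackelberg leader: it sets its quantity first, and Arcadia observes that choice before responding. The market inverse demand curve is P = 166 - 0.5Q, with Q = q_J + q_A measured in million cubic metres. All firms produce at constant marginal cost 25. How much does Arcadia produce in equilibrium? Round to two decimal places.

70.50

The follower Arcadia best-responds to any q_J: π_A = (166 - 0.5Q)q_A - 25q_A.
∂π_A/∂q_A = 141 - (1/2)q_J - q_A = 0 gives the reaction function q_A = (141 - (1/2)q_J).
Juno substitutes q_A(q_J) into its own profit: π_J = q_J(166 - (1/2)q_J - (141 - (1/2)q_J)/2) - 25q_J = (191/2 - (1/4)q_J)q_J - 25q_J.
The leader's first-order condition 141/2 - (1/2)q_J = 0 yields q_J = 141.
Then q_A = (141 - (1/2)·141) = 141/2.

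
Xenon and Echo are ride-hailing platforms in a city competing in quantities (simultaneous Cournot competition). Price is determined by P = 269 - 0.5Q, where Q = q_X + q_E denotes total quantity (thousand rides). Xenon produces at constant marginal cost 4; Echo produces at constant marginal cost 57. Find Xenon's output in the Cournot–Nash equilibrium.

212

Xenon's profit: π_X = (269 - 0.5Q)q_X - (4q_X). Setting ∂π_X/∂q_X = 0: 265 - q_X - (1/2)(q_E) = 0.
Echo's first-order condition: 212 - q_E - (1/2)(q_X) = 0.
So q_X = (265 - (1/2)q_E) and q_E = (212 - (1/2)q_X).
Solving the pair: q_X = 212, q_E = 106.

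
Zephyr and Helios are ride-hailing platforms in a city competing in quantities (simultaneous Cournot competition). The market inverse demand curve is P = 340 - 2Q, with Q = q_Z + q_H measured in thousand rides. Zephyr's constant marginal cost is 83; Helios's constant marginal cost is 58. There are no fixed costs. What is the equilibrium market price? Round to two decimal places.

Zephyr's profit: π_Z = (340 - 2Q)q_Z - (83q_Z). Setting ∂π_Z/∂q_Z = 0: 257 - 4q_Z - 2(q_H) = 0.
Helios's first-order condition: 282 - 4q_H - 2(q_Z) = 0.
Best responses: q_Z = (257 - 2q_H)/4, q_H = (282 - 2q_Z)/4.
Solving the pair: q_Z = 116/3, q_H = 307/6.
Total output Q = 539/6, so price P = 340 - 2·(539/6) = 481/3.

160.33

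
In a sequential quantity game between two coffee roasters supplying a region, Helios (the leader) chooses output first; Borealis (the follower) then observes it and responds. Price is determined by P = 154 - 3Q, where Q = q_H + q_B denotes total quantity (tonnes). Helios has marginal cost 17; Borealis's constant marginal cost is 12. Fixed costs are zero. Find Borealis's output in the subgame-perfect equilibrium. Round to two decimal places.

12.67

The follower Borealis best-responds to any q_H: π_B = (154 - 3Q)q_B - 12q_B.
∂π_B/∂q_B = 142 - 3q_H - 6q_B = 0 gives the reaction function q_B = (142 - 3q_H)/6.
The leader anticipates this reaction. Substituting into P = 154 - 3Q gives P = 83 - (3/2)q_H, so π_H = (83 - (3/2)q_H)q_H - 17q_H.
The leader's first-order condition 66 - 3q_H = 0 yields q_H = 22.
Then q_B = (142 - 3·22)/6 = 38/3.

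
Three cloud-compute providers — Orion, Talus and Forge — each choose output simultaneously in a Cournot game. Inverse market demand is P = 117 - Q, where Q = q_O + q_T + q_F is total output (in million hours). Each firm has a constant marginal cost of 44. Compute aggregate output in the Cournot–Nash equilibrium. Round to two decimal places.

54.75

Each firm earns π_i = (117 - Q)q_i - 44q_i.
Setting ∂π_i/∂q_i = 0 with rivals' quantities fixed: 73 - 2q_i - Σ_{j≠i} q_j = 0.
With identical firms every q_j equals q_i, so Σ_{j≠i} q_j = 2q_i and 73 = 4q_i, giving q_i = 73/4.
Total output Q = 73/4 + 73/4 + 73/4 = 219/4.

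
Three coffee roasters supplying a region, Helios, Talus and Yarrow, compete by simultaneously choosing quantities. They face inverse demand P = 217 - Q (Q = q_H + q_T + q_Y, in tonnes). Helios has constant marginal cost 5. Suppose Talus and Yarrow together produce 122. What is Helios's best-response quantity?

45

With rivals' combined output fixed at 122, Helios's profit is π_H = (217 - 122 - q_H)q_H - (5q_H) = (95 - q_H)q_H - (5q_H).
∂π_H/∂q_H = 90 - 2q_H = 0, so q_H = 45.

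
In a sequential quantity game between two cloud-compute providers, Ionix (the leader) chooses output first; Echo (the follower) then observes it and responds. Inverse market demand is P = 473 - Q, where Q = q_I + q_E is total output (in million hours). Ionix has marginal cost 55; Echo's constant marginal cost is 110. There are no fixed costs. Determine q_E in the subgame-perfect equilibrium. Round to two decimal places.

Solve by backward induction. Given q_I, the follower Echo maximises π_E = (473 - q_I - q_E)q_E - 110q_E.
∂π_E/∂q_E = 363 - q_I - 2q_E = 0 gives the reaction function q_E = (363 - q_I)/2.
The leader anticipates this reaction. Substituting into P = 473 - Q gives P = 583/2 - (1/2)q_I, so π_I = (583/2 - (1/2)q_I)q_I - 55q_I.
The leader's first-order condition 473/2 - q_I = 0 yields q_I = 473/2.
Then q_E = (363 - 473/2)/2 = 253/4.

63.25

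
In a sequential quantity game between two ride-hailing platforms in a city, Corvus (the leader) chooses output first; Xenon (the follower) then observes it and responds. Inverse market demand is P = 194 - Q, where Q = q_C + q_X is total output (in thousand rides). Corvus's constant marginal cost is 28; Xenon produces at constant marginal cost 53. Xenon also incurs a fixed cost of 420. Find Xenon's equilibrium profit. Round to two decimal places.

Solve by backward induction. Given q_C, the follower Xenon maximises π_X = (194 - q_C - q_X)q_X - 53q_X.
Setting the follower's marginal profit to zero, 141 - q_C - 2q_X = 0, i.e. q_X = (141 - q_C)/2.
Corvus substitutes q_X(q_C) into its own profit: π_C = q_C(194 - q_C - (141 - q_C)/2) - 28q_C = (247/2 - (1/2)q_C)q_C - 28q_C.
Leader FOC: 191/2 - q_C = 0, so q_C = 191/2.
Then q_X = (141 - 191/2)/2 = 91/4.
Price P = 194 - 473/4 = 303/4.
Xenon's profit: (303/4 - 53)·(91/4) - 420 = 1561/16.

97.56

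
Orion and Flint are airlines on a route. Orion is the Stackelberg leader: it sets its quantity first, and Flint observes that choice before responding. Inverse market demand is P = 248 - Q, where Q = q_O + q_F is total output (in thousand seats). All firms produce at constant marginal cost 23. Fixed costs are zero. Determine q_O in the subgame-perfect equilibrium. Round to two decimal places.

112.50

The follower Flint best-responds to any q_O: π_F = (248 - Q)q_F - 23q_F.
Follower FOC: 225 - q_O - 2q_F = 0, so q_F(q_O) = (225 - q_O)/2.
Orion substitutes q_F(q_O) into its own profit: π_O = q_O(248 - q_O - (225 - q_O)/2) - 23q_O = (271/2 - (1/2)q_O)q_O - 23q_O.
Leader FOC: 225/2 - q_O = 0, so q_O = 225/2.
Then q_F = (225 - 225/2)/2 = 225/4.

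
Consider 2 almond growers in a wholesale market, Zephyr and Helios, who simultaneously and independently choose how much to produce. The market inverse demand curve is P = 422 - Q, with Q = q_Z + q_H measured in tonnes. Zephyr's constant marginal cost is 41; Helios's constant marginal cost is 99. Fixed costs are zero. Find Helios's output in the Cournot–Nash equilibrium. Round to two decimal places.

88.33

Zephyr's profit: π_Z = (422 - Q)q_Z - (41q_Z). Setting ∂π_Z/∂q_Z = 0: 381 - 2q_Z - (q_H) = 0.
Helios's profit: π_H = (422 - Q)q_H - (99q_H). Setting ∂π_H/∂q_H = 0: 323 - 2q_H - (q_Z) = 0.
Rearranging gives the reaction functions q_Z = (381 - q_H)/2 and q_H = (323 - q_Z)/2.
Solving the pair: q_Z = 439/3, q_H = 265/3.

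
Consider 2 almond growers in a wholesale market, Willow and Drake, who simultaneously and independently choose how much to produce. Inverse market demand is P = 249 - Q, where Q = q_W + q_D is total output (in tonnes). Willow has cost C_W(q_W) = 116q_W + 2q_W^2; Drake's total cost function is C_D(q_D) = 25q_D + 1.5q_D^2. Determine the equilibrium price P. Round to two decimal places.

Willow's profit: π_W = (249 - Q)q_W - (116q_W + 2q_W²). Setting ∂π_W/∂q_W = 0: 133 - 6q_W - (q_D) = 0.
Drake's first-order condition: 224 - 5q_D - (q_W) = 0.
Rearranging gives the reaction functions q_W = (133 - q_D)/6 and q_D = (224 - q_W)/5.
Solving the pair: q_W = 441/29, q_D = 1211/29.
Total output Q = 1652/29, so price P = 249 - 1652/29 = 192.0345.

192.03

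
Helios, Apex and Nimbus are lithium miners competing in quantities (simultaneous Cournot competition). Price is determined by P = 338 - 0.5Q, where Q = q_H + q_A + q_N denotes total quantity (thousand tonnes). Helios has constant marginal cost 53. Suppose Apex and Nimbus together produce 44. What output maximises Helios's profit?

With rivals' combined output fixed at 44, Helios's profit is π_H = (338 - (1/2)·44 - (1/2)q_H)q_H - (53q_H) = (316 - (1/2)q_H)q_H - (53q_H).
∂π_H/∂q_H = 263 - q_H = 0, so q_H = 263.

263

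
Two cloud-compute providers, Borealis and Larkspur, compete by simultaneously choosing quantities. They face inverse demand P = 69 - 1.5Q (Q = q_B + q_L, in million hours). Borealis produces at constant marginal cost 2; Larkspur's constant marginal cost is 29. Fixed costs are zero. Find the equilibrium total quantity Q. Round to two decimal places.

Borealis's profit: π_B = (69 - 1.5Q)q_B - (2q_B). Setting ∂π_B/∂q_B = 0: 67 - 3q_B - (3/2)(q_L) = 0.
Larkspur's profit: π_L = (69 - 1.5Q)q_L - (29q_L). Setting ∂π_L/∂q_L = 0: 40 - 3q_L - (3/2)(q_B) = 0.
Rearranging gives the reaction functions q_B = (67 - (3/2)q_L)/3 and q_L = (40 - (3/2)q_B)/3.
Solving the pair: q_B = 188/9, q_L = 26/9.
Total output Q = 188/9 + 26/9 = 214/9.

23.78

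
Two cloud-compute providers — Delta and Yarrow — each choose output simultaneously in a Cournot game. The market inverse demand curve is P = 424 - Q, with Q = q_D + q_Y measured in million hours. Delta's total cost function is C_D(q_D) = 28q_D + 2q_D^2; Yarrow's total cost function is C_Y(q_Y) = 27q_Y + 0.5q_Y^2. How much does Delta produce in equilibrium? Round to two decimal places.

46.53

Delta's profit: π_D = (424 - Q)q_D - (28q_D + 2q_D²). Setting ∂π_D/∂q_D = 0: 396 - 6q_D - (q_Y) = 0.
Yarrow's first-order condition: 397 - 3q_Y - (q_D) = 0.
Rearranging gives the reaction functions q_D = (396 - q_Y)/6 and q_Y = (397 - q_D)/3.
Substituting one into the other gives q_D = 791/17 and q_Y = 1986/17.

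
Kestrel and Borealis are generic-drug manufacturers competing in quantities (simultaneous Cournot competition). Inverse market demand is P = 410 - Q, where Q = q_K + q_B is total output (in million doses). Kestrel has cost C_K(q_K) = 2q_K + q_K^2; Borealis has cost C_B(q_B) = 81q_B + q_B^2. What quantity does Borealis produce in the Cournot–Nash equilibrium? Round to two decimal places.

60.53

Kestrel's profit: π_K = (410 - Q)q_K - (2q_K + q_K²). Setting ∂π_K/∂q_K = 0: 408 - 4q_K - (q_B) = 0.
Borealis's profit: π_B = (410 - Q)q_B - (81q_B + q_B²). Setting ∂π_B/∂q_B = 0: 329 - 4q_B - (q_K) = 0.
So q_K = (408 - q_B)/4 and q_B = (329 - q_K)/4.
Solving the pair: q_K = 1303/15, q_B = 908/15.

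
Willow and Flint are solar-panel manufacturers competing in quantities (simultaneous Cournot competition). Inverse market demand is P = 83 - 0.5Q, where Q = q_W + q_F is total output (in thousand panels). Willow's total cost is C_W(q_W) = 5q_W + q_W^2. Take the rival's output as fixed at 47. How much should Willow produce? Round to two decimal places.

With the rival's output fixed at 47, Willow's profit is π_W = (83 - (1/2)·47 - (1/2)q_W)q_W - (5q_W + q_W²) = (119/2 - (1/2)q_W)q_W - (5q_W + q_W²).
∂π_W/∂q_W = 109/2 - 3q_W = 0, so q_W = 109/6.

18.17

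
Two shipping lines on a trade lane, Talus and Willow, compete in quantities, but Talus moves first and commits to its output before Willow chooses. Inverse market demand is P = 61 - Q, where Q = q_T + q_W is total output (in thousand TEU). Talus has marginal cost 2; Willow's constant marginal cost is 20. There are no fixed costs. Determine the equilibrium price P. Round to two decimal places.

The follower Willow best-responds to any q_T: π_W = (61 - Q)q_W - 20q_W.
∂π_W/∂q_W = 41 - q_T - 2q_W = 0 gives the reaction function q_W = (41 - q_T)/2.
Talus substitutes q_W(q_T) into its own profit: π_T = q_T(61 - q_T - (41 - q_T)/2) - 2q_T = (81/2 - (1/2)q_T)q_T - 2q_T.
Leader FOC: 77/2 - q_T = 0, so q_T = 77/2.
Then q_W = (41 - 77/2)/2 = 5/4.
Total output Q = 159/4, so price P = 61 - 159/4 = 85/4.

21.25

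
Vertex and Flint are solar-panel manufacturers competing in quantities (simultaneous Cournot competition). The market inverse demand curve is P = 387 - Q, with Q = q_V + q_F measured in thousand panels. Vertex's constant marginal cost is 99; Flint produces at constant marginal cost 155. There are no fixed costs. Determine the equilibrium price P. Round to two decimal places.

Vertex's profit: π_V = (387 - Q)q_V - (99q_V). Setting ∂π_V/∂q_V = 0: 288 - 2q_V - (q_F) = 0.
Flint's first-order condition: 232 - 2q_F - (q_V) = 0.
Rearranging gives the reaction functions q_V = (288 - q_F)/2 and q_F = (232 - q_V)/2.
Substituting one into the other gives q_V = 344/3 and q_F = 176/3.
Total output Q = 520/3, so price P = 387 - 520/3 = 641/3.

213.67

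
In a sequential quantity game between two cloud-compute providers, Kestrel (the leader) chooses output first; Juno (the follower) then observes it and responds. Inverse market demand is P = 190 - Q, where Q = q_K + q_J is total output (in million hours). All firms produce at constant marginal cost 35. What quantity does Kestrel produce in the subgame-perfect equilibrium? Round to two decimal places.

77.50

The follower Juno best-responds to any q_K: π_J = (190 - Q)q_J - 35q_J.
Follower FOC: 155 - q_K - 2q_J = 0, so q_J(q_K) = (155 - q_K)/2.
Kestrel substitutes q_J(q_K) into its own profit: π_K = q_K(190 - q_K - (155 - q_K)/2) - 35q_K = (225/2 - (1/2)q_K)q_K - 35q_K.
The leader's first-order condition 155/2 - q_K = 0 yields q_K = 155/2.
Then q_J = (155 - 155/2)/2 = 155/4.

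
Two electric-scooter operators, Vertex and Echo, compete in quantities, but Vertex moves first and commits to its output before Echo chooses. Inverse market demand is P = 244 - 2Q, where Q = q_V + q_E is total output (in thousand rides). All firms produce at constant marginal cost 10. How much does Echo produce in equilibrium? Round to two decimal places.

Solve by backward induction. Given q_V, the follower Echo maximises π_E = (244 - 2q_V - 2q_E)q_E - 10q_E.
Follower FOC: 234 - 2q_V - 4q_E = 0, so q_E(q_V) = (234 - 2q_V)/4.
The leader anticipates this reaction. Substituting into P = 244 - 2Q gives P = 127 - q_V, so π_V = (127 - q_V)q_V - 10q_V.
The leader's first-order condition 117 - 2q_V = 0 yields q_V = 117/2.
Then q_E = (234 - 2·(117/2))/4 = 117/4.

29.25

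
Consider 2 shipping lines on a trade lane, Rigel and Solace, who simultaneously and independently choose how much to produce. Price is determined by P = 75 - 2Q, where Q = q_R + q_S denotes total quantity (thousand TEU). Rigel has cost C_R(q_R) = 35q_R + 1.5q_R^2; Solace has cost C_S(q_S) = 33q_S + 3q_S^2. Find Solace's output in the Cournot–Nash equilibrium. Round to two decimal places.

3.24

Rigel's profit: π_R = (75 - 2Q)q_R - (35q_R + (3/2)q_R²). Setting ∂π_R/∂q_R = 0: 40 - 7q_R - 2(q_S) = 0.
Solace's first-order condition: 42 - 10q_S - 2(q_R) = 0.
Rearranging gives the reaction functions q_R = (40 - 2q_S)/7 and q_S = (42 - 2q_R)/10.
Solving the pair: q_R = 158/33, q_S = 107/33.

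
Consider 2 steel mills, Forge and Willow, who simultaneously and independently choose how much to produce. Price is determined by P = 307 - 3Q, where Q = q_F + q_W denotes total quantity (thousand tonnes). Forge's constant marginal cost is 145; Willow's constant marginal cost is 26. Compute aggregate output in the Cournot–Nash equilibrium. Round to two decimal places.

49.22

Forge's profit: π_F = (307 - 3Q)q_F - (145q_F). Setting ∂π_F/∂q_F = 0: 162 - 6q_F - 3(q_W) = 0.
Willow's first-order condition: 281 - 6q_W - 3(q_F) = 0.
Best responses: q_F = (162 - 3q_W)/6, q_W = (281 - 3q_F)/6.
Solving the pair: q_F = 43/9, q_W = 400/9.
Total output Q = 43/9 + 400/9 = 443/9.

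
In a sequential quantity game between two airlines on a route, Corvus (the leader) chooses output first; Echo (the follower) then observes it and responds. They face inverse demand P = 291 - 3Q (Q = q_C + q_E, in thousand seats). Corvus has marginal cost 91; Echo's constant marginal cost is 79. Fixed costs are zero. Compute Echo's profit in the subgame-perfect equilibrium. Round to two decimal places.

1160.33

The follower Echo best-responds to any q_C: π_E = (291 - 3Q)q_E - 79q_E.
Follower FOC: 212 - 3q_C - 6q_E = 0, so q_E(q_C) = (212 - 3q_C)/6.
Corvus substitutes q_E(q_C) into its own profit: π_C = q_C(291 - 3q_C - (212 - 3q_C)/2) - 91q_C = (185 - (3/2)q_C)q_C - 91q_C.
The leader's first-order condition 94 - 3q_C = 0 yields q_C = 94/3.
Then q_E = (212 - 3·(94/3))/6 = 59/3.
Price P = 291 - 3·51 = 138.
Echo's profit: (138 - 79)·(59/3) = 1160.3333.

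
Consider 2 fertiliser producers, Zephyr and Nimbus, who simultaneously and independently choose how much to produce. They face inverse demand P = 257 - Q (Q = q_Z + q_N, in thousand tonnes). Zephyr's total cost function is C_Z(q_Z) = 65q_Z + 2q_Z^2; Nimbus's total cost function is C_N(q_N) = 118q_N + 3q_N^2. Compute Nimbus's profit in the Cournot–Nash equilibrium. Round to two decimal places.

Zephyr's profit: π_Z = (257 - Q)q_Z - (65q_Z + 2q_Z²). Setting ∂π_Z/∂q_Z = 0: 192 - 6q_Z - (q_N) = 0.
Nimbus's profit: π_N = (257 - Q)q_N - (118q_N + 3q_N²). Setting ∂π_N/∂q_N = 0: 139 - 8q_N - (q_Z) = 0.
Best responses: q_Z = (192 - q_N)/6, q_N = (139 - q_Z)/8.
Solving the pair: q_Z = 1397/47, q_N = 642/47.
Price P = 257 - 43.3830 = 213.6170.
Nimbus's profit: 213.6170·(642/47) - 118·(642/47) - 3(642/47)² = 746.3359.

746.34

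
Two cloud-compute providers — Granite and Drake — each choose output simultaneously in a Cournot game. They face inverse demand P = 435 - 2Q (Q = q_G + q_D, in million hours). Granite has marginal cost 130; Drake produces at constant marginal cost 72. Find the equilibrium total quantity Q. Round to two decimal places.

Granite's profit: π_G = (435 - 2Q)q_G - (130q_G). Setting ∂π_G/∂q_G = 0: 305 - 4q_G - 2(q_D) = 0.
Drake's first-order condition: 363 - 4q_D - 2(q_G) = 0.
Best responses: q_G = (305 - 2q_D)/4, q_D = (363 - 2q_G)/4.
Substituting one into the other gives q_G = 247/6 and q_D = 421/6.
Total output Q = 247/6 + 421/6 = 334/3.

111.33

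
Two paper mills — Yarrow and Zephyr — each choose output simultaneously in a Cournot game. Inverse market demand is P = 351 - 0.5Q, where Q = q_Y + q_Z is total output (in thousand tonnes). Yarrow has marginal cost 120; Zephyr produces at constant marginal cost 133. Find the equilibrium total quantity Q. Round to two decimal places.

Yarrow's profit: π_Y = (351 - 0.5Q)q_Y - (120q_Y). Setting ∂π_Y/∂q_Y = 0: 231 - q_Y - (1/2)(q_Z) = 0.
Zephyr's first-order condition: 218 - q_Z - (1/2)(q_Y) = 0.
Rearranging gives the reaction functions q_Y = (231 - (1/2)q_Z) and q_Z = (218 - (1/2)q_Y).
Substituting one into the other gives q_Y = 488/3 and q_Z = 410/3.
Total output Q = 488/3 + 410/3 = 898/3.

299.33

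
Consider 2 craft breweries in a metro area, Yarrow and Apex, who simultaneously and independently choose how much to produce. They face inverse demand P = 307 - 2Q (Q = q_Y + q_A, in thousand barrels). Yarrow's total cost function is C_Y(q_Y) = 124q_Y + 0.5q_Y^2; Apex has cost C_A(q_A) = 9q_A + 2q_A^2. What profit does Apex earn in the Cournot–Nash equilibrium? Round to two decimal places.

3899.31

Yarrow's profit: π_Y = (307 - 2Q)q_Y - (124q_Y + (1/2)q_Y²). Setting ∂π_Y/∂q_Y = 0: 183 - 5q_Y - 2(q_A) = 0.
Apex's profit: π_A = (307 - 2Q)q_A - (9q_A + 2q_A²). Setting ∂π_A/∂q_A = 0: 298 - 8q_A - 2(q_Y) = 0.
So q_Y = (183 - 2q_A)/5 and q_A = (298 - 2q_Y)/8.
Solving the pair: q_Y = 217/9, q_A = 281/9.
Price P = 307 - 2·(166/3) = 589/3.
Apex's profit: (589/3)·(281/9) - 9·(281/9) - 2(281/9)² = 3899.3086.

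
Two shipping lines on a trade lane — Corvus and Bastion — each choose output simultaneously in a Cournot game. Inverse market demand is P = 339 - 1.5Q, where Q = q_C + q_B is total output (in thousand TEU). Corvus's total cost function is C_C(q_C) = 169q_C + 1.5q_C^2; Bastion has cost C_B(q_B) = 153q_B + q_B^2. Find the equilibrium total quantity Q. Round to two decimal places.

51.60

Corvus's profit: π_C = (339 - 1.5Q)q_C - (169q_C + (3/2)q_C²). Setting ∂π_C/∂q_C = 0: 170 - 6q_C - (3/2)(q_B) = 0.
Bastion's first-order condition: 186 - 5q_B - (3/2)(q_C) = 0.
Rearranging gives the reaction functions q_C = (170 - (3/2)q_B)/6 and q_B = (186 - (3/2)q_C)/5.
Solving the pair: q_C = 20.5766, q_B = 1148/37.
Total output Q = 20.5766 + 1148/37 = 51.6036.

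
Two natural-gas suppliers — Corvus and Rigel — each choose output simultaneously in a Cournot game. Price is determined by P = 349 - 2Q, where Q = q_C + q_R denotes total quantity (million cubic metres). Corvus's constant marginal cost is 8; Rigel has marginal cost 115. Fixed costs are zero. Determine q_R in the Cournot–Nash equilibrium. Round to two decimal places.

21.17

Corvus's profit: π_C = (349 - 2Q)q_C - (8q_C). Setting ∂π_C/∂q_C = 0: 341 - 4q_C - 2(q_R) = 0.
Rigel's profit: π_R = (349 - 2Q)q_R - (115q_R). Setting ∂π_R/∂q_R = 0: 234 - 4q_R - 2(q_C) = 0.
Rearranging gives the reaction functions q_C = (341 - 2q_R)/4 and q_R = (234 - 2q_C)/4.
Substituting one into the other gives q_C = 224/3 and q_R = 127/6.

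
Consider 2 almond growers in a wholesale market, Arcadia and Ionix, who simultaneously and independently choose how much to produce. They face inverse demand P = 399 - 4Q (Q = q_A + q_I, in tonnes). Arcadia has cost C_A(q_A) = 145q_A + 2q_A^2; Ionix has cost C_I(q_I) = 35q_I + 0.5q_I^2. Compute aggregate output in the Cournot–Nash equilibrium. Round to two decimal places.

Arcadia's profit: π_A = (399 - 4Q)q_A - (145q_A + 2q_A²). Setting ∂π_A/∂q_A = 0: 254 - 12q_A - 4(q_I) = 0.
Ionix's profit: π_I = (399 - 4Q)q_I - (35q_I + (1/2)q_I²). Setting ∂π_I/∂q_I = 0: 364 - 9q_I - 4(q_A) = 0.
Rearranging gives the reaction functions q_A = (254 - 4q_I)/12 and q_I = (364 - 4q_A)/9.
Solving the pair: q_A = 415/46, q_I = 838/23.
Total output Q = 415/46 + 838/23 = 45.4565.

45.46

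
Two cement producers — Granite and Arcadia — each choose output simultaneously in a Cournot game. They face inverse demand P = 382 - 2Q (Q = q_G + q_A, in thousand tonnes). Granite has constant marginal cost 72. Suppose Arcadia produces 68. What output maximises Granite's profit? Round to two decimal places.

43.50

With the rival's output fixed at 68, Granite's profit is π_G = (382 - 2·68 - 2q_G)q_G - (72q_G) = (246 - 2q_G)q_G - (72q_G).
∂π_G/∂q_G = 174 - 4q_G = 0, so q_G = 87/2.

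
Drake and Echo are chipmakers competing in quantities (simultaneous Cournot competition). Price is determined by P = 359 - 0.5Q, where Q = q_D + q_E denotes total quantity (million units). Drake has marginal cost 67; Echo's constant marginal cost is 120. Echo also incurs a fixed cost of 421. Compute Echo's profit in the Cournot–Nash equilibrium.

Drake's profit: π_D = (359 - 0.5Q)q_D - (67q_D). Setting ∂π_D/∂q_D = 0: 292 - q_D - (1/2)(q_E) = 0.
Echo's profit: π_E = (359 - 0.5Q)q_E - (120q_E). Setting ∂π_E/∂q_E = 0: 239 - q_E - (1/2)(q_D) = 0.
Best responses: q_D = (292 - (1/2)q_E), q_E = (239 - (1/2)q_D).
Substituting one into the other gives q_D = 230 and q_E = 124.
Price P = 359 - (1/2)·354 = 182.
Echo's profit: (182 - 120)·124 - 421 = 7267.

7267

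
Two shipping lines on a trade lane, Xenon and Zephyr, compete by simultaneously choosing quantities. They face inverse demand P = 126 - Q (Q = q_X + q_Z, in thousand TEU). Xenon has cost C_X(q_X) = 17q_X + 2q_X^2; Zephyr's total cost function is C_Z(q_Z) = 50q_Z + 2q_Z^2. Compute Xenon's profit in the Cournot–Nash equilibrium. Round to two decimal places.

818.16

Xenon's profit: π_X = (126 - Q)q_X - (17q_X + 2q_X²). Setting ∂π_X/∂q_X = 0: 109 - 6q_X - (q_Z) = 0.
Zephyr's profit: π_Z = (126 - Q)q_Z - (50q_Z + 2q_Z²). Setting ∂π_Z/∂q_Z = 0: 76 - 6q_Z - (q_X) = 0.
Best responses: q_X = (109 - q_Z)/6, q_Z = (76 - q_X)/6.
Substituting one into the other gives q_X = 578/35 and q_Z = 347/35.
Price P = 126 - 185/7 = 697/7.
Xenon's profit: (697/7)·(578/35) - 17·(578/35) - 2(578/35)² = 818.1649.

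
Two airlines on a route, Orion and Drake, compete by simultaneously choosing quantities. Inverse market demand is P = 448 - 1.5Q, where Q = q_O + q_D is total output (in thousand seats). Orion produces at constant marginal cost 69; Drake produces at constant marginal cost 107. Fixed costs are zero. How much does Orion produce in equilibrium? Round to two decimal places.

Orion's profit: π_O = (448 - 1.5Q)q_O - (69q_O). Setting ∂π_O/∂q_O = 0: 379 - 3q_O - (3/2)(q_D) = 0.
Drake's profit: π_D = (448 - 1.5Q)q_D - (107q_D). Setting ∂π_D/∂q_D = 0: 341 - 3q_D - (3/2)(q_O) = 0.
So q_O = (379 - (3/2)q_D)/3 and q_D = (341 - (3/2)q_O)/3.
Substituting one into the other gives q_O = 278/3 and q_D = 202/3.

92.67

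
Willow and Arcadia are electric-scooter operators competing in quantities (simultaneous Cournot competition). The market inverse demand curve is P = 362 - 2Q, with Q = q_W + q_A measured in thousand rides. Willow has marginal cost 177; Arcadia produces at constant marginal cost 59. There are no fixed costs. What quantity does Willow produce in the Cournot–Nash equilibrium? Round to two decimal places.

11.17

Willow's profit: π_W = (362 - 2Q)q_W - (177q_W). Setting ∂π_W/∂q_W = 0: 185 - 4q_W - 2(q_A) = 0.
Arcadia's profit: π_A = (362 - 2Q)q_A - (59q_A). Setting ∂π_A/∂q_A = 0: 303 - 4q_A - 2(q_W) = 0.
Best responses: q_W = (185 - 2q_A)/4, q_A = (303 - 2q_W)/4.
Substituting one into the other gives q_W = 67/6 and q_A = 421/6.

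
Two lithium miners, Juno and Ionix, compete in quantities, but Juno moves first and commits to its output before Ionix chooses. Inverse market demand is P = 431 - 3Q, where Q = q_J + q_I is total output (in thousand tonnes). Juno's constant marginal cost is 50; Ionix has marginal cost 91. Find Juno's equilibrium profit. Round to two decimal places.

7420.17

Solve by backward induction. Given q_J, the follower Ionix maximises π_I = (431 - 3q_J - 3q_I)q_I - 91q_I.
∂π_I/∂q_I = 340 - 3q_J - 6q_I = 0 gives the reaction function q_I = (340 - 3q_J)/6.
The leader anticipates this reaction. Substituting into P = 431 - 3Q gives P = 261 - (3/2)q_J, so π_J = (261 - (3/2)q_J)q_J - 50q_J.
Maximising: ∂π_J/∂q_J = 211 - 3q_J = 0, giving q_J = 211/3.
Then q_I = (340 - 3·(211/3))/6 = 43/2.
Price P = 431 - 3·(551/6) = 311/2.
Juno's profit: (311/2 - 50)·(211/3) = 7420.1667.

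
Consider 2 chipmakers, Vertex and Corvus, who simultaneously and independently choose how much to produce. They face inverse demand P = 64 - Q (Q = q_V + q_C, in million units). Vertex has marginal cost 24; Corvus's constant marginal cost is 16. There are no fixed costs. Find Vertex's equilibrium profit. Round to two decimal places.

113.78

Vertex's profit: π_V = (64 - Q)q_V - (24q_V). Setting ∂π_V/∂q_V = 0: 40 - 2q_V - (q_C) = 0.
Corvus's profit: π_C = (64 - Q)q_C - (16q_C). Setting ∂π_C/∂q_C = 0: 48 - 2q_C - (q_V) = 0.
Rearranging gives the reaction functions q_V = (40 - q_C)/2 and q_C = (48 - q_V)/2.
Substituting one into the other gives q_V = 32/3 and q_C = 56/3.
Price P = 64 - 88/3 = 104/3.
Vertex's profit: (104/3 - 24)·(32/3) = 1024/9.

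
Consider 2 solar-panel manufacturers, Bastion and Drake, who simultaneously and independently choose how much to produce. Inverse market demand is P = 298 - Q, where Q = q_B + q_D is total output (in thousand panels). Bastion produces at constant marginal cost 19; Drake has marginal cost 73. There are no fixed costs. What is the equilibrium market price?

130

Bastion's profit: π_B = (298 - Q)q_B - (19q_B). Setting ∂π_B/∂q_B = 0: 279 - 2q_B - (q_D) = 0.
Drake's profit: π_D = (298 - Q)q_D - (73q_D). Setting ∂π_D/∂q_D = 0: 225 - 2q_D - (q_B) = 0.
Best responses: q_B = (279 - q_D)/2, q_D = (225 - q_B)/2.
Solving the pair: q_B = 111, q_D = 57.
Total output Q = 168, so price P = 298 - 168 = 130.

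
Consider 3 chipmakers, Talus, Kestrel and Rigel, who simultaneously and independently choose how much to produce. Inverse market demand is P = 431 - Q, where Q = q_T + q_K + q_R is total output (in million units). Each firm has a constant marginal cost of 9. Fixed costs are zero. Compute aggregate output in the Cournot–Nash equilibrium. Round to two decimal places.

316.50

A representative firm's profit is π_i = q_i(431 - Q) - 9q_i.
Setting ∂π_i/∂q_i = 0 with rivals' quantities fixed: 422 - 2q_i - Σ_{j≠i} q_j = 0.
By symmetry each firm produces the same amount; substituting Σ_{j≠i} q_j = 2q_i yields q_i = 422/4 = 211/2.
Total output Q = 211/2 + 211/2 + 211/2 = 633/2.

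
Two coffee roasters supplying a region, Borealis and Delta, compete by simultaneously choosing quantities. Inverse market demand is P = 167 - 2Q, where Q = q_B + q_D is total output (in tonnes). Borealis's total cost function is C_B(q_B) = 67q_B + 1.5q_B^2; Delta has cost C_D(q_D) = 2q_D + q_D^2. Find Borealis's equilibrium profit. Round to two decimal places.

Borealis's profit: π_B = (167 - 2Q)q_B - (67q_B + (3/2)q_B²). Setting ∂π_B/∂q_B = 0: 100 - 7q_B - 2(q_D) = 0.
Delta's first-order condition: 165 - 6q_D - 2(q_B) = 0.
Rearranging gives the reaction functions q_B = (100 - 2q_D)/7 and q_D = (165 - 2q_B)/6.
Substituting one into the other gives q_B = 135/19 and q_D = 955/38.
Price P = 167 - 2·(1225/38) = 1948/19.
Borealis's profit: (1948/19)·(135/19) - 67·(135/19) - (3/2)(135/19)² = 176.6967.

176.70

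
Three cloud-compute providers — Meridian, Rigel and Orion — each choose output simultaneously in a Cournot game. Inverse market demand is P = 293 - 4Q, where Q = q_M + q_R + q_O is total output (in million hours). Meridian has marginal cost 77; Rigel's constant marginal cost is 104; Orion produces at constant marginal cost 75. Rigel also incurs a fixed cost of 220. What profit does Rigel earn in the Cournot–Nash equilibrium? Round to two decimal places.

Meridian's profit: π_M = (293 - 4Q)q_M - (77q_M). Setting ∂π_M/∂q_M = 0: 216 - 8q_M - 4(q_R + q_O) = 0.
Rigel's profit: π_R = (293 - 4Q)q_R - (104q_R). Setting ∂π_R/∂q_R = 0: 189 - 8q_R - 4(q_M + q_O) = 0.
Orion's first-order condition: 218 - 8q_O - 4(q_M + q_R) = 0.
Adding the 3 conditions: 623 − 8Q − 8Q = 0, i.e. Q = 623/16.
Back-substituting: q_M = (216 − 623/4)/4 = 241/16, q_R = (189 − 623/4)/4 = 133/16, q_O = (218 − 623/4)/4 = 249/16.
Price P = 293 - 4·(623/16) = 549/4.
Rigel's profit: (549/4 - 104)·(133/16) - 220 = 56.3906.

56.39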